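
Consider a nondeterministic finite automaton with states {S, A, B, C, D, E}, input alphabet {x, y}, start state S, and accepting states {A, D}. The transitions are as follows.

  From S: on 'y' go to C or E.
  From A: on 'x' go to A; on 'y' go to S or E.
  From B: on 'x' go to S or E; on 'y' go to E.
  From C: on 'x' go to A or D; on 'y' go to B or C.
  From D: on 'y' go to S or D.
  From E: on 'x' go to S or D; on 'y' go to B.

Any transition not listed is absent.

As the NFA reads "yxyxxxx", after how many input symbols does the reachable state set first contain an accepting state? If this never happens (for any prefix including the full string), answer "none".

Start in {S}.
Read 'y': {S} → {C, E}.
Read 'x': {C, E} → {S, A, D}.
None of the earlier sets intersect F, but {S, A, D} does.

2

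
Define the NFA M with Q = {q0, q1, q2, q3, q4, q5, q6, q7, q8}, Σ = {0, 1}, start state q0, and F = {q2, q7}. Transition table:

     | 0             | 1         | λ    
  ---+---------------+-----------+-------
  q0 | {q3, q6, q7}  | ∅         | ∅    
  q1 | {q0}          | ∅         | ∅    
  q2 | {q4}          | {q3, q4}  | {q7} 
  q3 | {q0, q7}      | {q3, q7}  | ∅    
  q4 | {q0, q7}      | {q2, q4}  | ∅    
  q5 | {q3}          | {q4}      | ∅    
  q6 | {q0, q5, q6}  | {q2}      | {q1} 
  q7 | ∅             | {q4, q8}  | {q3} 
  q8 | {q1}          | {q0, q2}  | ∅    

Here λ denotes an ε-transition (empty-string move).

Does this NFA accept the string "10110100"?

Start in {q0}.
Read '1': q0→∅; now ∅.
The set is empty and remains empty for the remaining 7 symbols.
The final set ∅ contains no accepting state.

No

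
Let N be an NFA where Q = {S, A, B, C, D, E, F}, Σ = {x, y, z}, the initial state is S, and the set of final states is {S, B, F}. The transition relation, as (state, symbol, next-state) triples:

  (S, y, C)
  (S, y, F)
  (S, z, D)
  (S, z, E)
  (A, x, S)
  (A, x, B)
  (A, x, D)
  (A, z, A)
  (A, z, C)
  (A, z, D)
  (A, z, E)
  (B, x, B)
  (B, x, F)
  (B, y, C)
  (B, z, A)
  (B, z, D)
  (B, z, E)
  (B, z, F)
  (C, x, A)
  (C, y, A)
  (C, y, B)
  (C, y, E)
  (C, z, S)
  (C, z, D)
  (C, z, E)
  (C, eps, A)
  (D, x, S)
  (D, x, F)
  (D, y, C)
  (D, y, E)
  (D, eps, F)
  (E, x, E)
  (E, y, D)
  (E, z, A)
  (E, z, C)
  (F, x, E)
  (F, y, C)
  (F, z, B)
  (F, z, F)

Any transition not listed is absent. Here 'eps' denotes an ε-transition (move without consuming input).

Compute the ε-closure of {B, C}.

{A, B, C}

Begin with {B, C}.
ε-move C → A; add A.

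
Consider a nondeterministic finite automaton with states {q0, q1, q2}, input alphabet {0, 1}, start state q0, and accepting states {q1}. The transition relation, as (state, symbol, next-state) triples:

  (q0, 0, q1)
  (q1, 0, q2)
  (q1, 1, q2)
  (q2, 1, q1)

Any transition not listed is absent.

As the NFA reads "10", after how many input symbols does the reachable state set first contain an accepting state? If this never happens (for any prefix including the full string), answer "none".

Start in {q0}.
Read '1': {q0} → ∅.
The set is empty and remains empty for the remaining 1 symbol.
No reachable set along the way intersects F.

none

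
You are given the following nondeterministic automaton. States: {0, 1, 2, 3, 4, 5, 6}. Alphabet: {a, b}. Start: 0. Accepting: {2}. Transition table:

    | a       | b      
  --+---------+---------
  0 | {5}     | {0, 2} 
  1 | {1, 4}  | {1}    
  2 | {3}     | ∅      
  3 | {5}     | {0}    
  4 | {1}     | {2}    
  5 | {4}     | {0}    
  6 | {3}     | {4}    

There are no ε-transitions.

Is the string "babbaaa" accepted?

Start in {0}.
Read 'b': 0→{0, 2}; now {0, 2}.
Read 'a': 0→{5}, 2→{3}; now {3, 5}.
Read 'b': 3→{0}, 5→{0}; now {0}.
Read 'b': 0→{0, 2}; now {0, 2}.
Read 'a': 0→{5}, 2→{3}; now {3, 5}.
Read 'a': 3→{5}, 5→{4}; now {4, 5}.
Read 'a': 4→{1}, 5→{4}; now {1, 4}.
The final set {1, 4} contains no accepting state.

No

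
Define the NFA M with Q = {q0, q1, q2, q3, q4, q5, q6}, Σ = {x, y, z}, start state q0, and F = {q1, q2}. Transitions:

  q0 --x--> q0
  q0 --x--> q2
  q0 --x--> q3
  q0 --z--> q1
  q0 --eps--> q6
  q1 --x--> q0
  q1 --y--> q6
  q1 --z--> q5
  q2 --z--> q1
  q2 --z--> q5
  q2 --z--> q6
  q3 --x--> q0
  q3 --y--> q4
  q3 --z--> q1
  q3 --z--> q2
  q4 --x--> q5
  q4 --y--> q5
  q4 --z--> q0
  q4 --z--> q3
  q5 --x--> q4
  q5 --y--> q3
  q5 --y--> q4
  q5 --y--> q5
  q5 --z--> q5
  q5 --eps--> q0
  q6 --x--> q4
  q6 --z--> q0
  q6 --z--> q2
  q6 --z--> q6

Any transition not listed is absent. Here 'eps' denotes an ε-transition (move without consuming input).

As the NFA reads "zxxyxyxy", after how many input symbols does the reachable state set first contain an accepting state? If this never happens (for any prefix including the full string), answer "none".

Start: ε-closure({q0}) = {q0, q6}.
Read 'z': {q0, q6} → {q0, q1, q2, q6}.
None of the earlier sets intersect F, but {q0, q1, q2, q6} does.

1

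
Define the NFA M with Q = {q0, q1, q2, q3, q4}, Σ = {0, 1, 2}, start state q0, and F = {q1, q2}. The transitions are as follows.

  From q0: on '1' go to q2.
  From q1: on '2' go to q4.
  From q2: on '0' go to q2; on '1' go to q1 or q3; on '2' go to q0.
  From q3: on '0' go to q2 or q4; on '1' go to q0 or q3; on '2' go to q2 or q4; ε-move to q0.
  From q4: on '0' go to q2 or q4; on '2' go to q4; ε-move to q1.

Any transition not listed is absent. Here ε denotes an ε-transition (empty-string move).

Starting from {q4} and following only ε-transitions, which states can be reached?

Begin with {q4}.
ε-move q4 → q1; add q1.

{q1, q4}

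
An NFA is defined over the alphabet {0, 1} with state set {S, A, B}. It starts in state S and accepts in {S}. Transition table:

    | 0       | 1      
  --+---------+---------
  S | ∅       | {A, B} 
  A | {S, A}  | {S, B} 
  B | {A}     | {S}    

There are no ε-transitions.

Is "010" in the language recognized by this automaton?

Start in {S}.
Read '0': S→∅; now ∅.
The set is empty and remains empty for the remaining 2 symbols.
The final set ∅ contains no accepting state.

No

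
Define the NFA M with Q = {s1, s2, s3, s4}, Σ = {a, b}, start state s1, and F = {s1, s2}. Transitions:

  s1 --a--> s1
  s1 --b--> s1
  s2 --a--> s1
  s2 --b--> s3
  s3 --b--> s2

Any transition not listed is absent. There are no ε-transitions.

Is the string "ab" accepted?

Yes

Start in {s1}.
Read 'a': {s1} → {s1}.
Read 'b': {s1} → {s1}.
The final set {s1} contains the accepting state s1.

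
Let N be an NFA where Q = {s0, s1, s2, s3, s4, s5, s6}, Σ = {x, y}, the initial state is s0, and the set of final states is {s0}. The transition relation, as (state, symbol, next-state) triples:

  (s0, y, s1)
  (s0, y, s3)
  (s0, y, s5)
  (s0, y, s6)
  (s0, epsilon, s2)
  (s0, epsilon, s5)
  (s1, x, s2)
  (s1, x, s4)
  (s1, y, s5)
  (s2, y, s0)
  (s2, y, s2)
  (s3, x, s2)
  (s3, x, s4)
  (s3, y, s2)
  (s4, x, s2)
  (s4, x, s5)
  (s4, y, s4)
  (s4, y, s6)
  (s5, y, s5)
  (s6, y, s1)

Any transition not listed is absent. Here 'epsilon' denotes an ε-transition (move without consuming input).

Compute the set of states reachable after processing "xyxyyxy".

Start: ε-closure({s0}) = {s0, s2, s5}.
Read 'x': s0→∅, s2→∅, s5→∅; now ∅.
The set is empty and remains empty for the remaining 6 symbols.

∅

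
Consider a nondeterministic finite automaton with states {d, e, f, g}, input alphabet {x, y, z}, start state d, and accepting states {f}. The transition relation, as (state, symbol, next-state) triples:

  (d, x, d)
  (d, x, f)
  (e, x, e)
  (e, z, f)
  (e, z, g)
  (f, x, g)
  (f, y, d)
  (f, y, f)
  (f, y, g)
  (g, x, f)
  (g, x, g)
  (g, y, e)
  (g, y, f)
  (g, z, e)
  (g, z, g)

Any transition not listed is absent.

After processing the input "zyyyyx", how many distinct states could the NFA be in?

Start in {d}.
Read 'z': d→∅; now ∅.
The set is empty and remains empty for the remaining 5 symbols.
That set has 0 states.

0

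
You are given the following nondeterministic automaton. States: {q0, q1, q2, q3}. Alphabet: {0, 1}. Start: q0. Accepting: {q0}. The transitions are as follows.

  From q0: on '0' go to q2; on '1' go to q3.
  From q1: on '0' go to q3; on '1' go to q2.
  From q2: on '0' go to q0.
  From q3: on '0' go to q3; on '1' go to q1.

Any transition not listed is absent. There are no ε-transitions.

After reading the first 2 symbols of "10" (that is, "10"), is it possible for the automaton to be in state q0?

Start in {q0}.
Read '1': q0→{q3}; now {q3}.
Read '0': q3→{q3}; now {q3}.
State q0 is not in {q3}.

No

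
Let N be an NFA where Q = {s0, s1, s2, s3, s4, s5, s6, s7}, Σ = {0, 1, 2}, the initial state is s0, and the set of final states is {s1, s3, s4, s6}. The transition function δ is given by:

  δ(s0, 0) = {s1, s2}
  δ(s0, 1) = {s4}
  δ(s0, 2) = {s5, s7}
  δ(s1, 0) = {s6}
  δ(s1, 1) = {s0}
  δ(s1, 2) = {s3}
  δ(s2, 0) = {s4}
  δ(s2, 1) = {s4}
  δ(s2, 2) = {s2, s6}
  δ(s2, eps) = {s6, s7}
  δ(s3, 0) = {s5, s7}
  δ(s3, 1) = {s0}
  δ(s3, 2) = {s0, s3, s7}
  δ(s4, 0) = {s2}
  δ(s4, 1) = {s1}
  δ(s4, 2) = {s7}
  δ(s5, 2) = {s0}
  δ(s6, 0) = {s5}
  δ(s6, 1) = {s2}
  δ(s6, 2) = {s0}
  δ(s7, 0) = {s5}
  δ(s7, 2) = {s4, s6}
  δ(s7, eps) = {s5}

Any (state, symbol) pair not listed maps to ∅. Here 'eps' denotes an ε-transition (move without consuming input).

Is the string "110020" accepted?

Start in {s0}.
Read '1': s0→{s4}; now {s4}.
Read '1': s4→{s1}; now {s1}.
Read '0': s1→{s6}; now {s6}.
Read '0': s6→{s5}; now {s5}.
Read '2': s5→{s0}; now {s0}.
Read '0': s0→{s1, s2}; union {s1, s2}; ε-closure = {s1, s2, s5, s6, s7}.
The final set {s1, s2, s5, s6, s7} contains the accepting states s1, s6.

Yes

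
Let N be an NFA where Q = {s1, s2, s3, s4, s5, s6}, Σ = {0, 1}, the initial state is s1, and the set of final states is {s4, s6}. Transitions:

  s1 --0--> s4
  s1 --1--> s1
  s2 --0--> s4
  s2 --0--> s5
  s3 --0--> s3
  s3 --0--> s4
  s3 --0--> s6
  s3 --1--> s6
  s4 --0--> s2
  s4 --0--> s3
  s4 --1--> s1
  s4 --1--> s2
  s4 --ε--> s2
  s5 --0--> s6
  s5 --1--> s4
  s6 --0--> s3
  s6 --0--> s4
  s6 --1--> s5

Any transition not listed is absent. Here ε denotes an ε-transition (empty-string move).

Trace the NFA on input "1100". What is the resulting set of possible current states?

Start in {s1}.
Read '1': s1→{s1}; now {s1}.
Read '1': s1→{s1}; now {s1}.
Read '0': s1→{s4}; union {s4}; ε-closure = {s2, s4}.
Read '0': s2→{s4, s5}, s4→{s2, s3}; now {s2, s3, s4, s5}.

{s2, s3, s4, s5}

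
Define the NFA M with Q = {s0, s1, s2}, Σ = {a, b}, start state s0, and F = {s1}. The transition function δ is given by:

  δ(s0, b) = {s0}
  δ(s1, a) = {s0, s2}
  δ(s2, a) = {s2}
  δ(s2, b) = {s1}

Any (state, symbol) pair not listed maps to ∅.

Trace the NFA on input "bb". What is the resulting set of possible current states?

Start in {s0}.
Read 'b': {s0} → {s0}.
Read 'b': {s0} → {s0}.

{s0}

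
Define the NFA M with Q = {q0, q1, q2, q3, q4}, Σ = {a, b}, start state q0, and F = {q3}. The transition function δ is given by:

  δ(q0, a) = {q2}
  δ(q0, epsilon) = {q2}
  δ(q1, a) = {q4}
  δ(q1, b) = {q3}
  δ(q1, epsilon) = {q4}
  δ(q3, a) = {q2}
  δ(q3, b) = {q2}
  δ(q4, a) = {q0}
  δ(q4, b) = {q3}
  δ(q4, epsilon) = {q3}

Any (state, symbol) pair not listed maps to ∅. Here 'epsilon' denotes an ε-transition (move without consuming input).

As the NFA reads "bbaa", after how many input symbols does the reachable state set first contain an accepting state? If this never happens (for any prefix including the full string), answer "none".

none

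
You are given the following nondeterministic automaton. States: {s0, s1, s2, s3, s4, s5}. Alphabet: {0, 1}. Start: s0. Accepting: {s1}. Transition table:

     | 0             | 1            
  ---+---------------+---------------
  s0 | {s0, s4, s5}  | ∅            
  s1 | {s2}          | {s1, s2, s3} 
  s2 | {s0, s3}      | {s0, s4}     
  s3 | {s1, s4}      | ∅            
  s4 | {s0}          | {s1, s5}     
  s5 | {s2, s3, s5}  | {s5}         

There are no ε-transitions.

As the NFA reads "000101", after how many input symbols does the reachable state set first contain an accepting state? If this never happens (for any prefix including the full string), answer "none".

Start in {s0}.
Read '0': {s0} → {s0, s4, s5}.
Read '0': {s0, s4, s5} → {s0, s2, s3, s4, s5}.
Read '0': {s0, s2, s3, s4, s5} → {s0, s1, s2, s3, s4, s5}.
None of the earlier sets intersect F, but {s0, s1, s2, s3, s4, s5} does.

3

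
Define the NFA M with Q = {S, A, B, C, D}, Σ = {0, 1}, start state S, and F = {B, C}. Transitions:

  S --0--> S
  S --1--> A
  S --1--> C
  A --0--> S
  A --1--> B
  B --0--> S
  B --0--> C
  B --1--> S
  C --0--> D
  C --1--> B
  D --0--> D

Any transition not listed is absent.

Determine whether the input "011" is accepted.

Start in {S}.
Read '0': S→{S}; now {S}.
Read '1': S→{A, C}; now {A, C}.
Read '1': A→{B}, C→{B}; now {B}.
The final set {B} contains the accepting state B.

Yes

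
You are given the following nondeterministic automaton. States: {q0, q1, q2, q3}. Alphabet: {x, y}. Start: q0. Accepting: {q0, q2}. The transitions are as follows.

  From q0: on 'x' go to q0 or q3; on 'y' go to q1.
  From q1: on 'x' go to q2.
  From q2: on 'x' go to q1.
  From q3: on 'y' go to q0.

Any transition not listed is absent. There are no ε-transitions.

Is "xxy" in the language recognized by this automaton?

Yes

Start in {q0}.
Read 'x': q0→{q0, q3}; now {q0, q3}.
Read 'x': q0→{q0, q3}, q3→∅; now {q0, q3}.
Read 'y': q0→{q1}, q3→{q0}; now {q0, q1}.
The final set {q0, q1} contains the accepting state q0.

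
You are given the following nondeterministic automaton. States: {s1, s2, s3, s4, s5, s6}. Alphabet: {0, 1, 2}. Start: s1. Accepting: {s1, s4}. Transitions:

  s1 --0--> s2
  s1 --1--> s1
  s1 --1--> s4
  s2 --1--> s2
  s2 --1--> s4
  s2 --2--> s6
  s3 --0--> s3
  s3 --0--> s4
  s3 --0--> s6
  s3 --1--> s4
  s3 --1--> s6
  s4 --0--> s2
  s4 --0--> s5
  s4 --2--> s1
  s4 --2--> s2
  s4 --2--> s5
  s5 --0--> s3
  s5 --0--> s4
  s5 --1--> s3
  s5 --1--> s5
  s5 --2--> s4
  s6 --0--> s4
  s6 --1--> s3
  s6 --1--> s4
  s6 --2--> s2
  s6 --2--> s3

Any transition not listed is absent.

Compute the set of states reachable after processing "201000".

∅

Start in {s1}.
Read '2': {s1} → ∅.
The set is empty and remains empty for the remaining 5 symbols.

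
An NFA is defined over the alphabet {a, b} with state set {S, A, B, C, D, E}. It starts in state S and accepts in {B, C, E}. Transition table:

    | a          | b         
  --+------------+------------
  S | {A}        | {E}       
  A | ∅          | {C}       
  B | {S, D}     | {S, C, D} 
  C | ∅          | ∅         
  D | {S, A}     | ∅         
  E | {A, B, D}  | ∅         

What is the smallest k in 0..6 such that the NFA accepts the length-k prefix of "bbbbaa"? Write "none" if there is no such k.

Start in {S}.
Read 'b': {S} → {E}.
None of the earlier sets intersect F, but {E} does.

1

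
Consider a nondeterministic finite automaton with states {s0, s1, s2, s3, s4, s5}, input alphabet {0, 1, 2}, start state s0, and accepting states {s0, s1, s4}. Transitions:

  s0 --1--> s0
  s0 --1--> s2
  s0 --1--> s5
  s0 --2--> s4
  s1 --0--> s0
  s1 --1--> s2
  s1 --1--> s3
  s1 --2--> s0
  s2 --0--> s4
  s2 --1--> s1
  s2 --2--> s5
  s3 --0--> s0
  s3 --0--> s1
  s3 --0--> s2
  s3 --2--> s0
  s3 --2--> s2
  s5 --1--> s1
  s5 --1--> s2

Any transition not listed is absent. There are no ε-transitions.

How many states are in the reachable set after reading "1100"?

Start in {s0}.
Read '1': {s0} → {s0, s2, s5}.
Read '1': {s0, s2, s5} → {s0, s1, s2, s5}.
Read '0': {s0, s1, s2, s5} → {s0, s4}.
Read '0': {s0, s4} → ∅.
That set has 0 states.

0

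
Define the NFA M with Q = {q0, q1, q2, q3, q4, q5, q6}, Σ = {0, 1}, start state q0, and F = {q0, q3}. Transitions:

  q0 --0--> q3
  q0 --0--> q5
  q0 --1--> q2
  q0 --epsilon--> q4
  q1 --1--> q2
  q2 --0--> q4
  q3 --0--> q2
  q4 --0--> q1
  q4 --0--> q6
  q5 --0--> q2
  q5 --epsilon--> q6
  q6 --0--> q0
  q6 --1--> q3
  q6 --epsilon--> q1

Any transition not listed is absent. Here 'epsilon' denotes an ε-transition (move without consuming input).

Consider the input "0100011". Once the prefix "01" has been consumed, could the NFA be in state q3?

Yes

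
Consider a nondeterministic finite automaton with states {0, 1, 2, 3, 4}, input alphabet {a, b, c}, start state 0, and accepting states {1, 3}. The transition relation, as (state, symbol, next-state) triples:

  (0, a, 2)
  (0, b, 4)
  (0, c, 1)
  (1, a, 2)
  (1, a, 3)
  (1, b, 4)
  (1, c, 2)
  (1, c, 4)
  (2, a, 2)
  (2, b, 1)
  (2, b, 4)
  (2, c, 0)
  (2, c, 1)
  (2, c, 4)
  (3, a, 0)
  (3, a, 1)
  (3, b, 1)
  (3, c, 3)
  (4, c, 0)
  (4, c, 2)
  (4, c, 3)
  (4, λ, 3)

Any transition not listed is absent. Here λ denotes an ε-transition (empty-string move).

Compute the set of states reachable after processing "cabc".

Start in {0}.
Read 'c': 0→{1}; now {1}.
Read 'a': 1→{2, 3}; now {2, 3}.
Read 'b': 2→{1, 4}, 3→{1}; union {1, 4}; ε-closure = {1, 3, 4}.
Read 'c': 1→{2, 4}, 3→{3}, 4→{0, 2, 3}; now {0, 2, 3, 4}.

{0, 2, 3, 4}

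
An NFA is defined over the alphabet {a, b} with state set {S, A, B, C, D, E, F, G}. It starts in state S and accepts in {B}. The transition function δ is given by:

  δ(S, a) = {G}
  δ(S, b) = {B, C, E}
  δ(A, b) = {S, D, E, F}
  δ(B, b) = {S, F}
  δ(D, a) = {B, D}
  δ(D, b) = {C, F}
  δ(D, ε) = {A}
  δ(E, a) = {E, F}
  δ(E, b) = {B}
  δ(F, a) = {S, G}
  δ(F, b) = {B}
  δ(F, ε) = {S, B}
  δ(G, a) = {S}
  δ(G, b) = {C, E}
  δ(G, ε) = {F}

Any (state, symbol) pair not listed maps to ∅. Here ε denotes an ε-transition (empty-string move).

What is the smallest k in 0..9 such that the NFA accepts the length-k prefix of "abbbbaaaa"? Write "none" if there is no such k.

1

Start in {S}.
Read 'a': {S} → {S, B, F, G}.
None of the earlier sets intersect F, but {S, B, F, G} does.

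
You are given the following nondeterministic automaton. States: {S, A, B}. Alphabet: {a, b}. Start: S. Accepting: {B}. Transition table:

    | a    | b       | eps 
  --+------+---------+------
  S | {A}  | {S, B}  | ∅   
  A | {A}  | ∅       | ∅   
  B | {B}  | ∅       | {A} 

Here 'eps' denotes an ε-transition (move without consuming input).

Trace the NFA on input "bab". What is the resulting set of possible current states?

∅

Start in {S}.
Read 'b': S→{S, B}; union {S, B}; ε-closure = {S, A, B}.
Read 'a': S→{A}, A→{A}, B→{B}; now {A, B}.
Read 'b': A→∅, B→∅; now ∅.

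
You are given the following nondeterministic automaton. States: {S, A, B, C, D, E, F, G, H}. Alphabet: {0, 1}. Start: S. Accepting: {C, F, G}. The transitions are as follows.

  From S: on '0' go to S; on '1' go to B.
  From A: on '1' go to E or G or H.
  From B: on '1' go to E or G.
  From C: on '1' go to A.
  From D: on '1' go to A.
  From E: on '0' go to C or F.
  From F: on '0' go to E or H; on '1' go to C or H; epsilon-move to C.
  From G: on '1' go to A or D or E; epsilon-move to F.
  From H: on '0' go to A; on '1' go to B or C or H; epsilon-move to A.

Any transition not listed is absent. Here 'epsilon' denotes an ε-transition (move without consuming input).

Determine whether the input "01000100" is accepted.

Start in {S}.
Read '0': S→{S}; now {S}.
Read '1': S→{B}; now {B}.
Read '0': B→∅; now ∅.
The set is empty and remains empty for the remaining 5 symbols.
The final set ∅ contains no accepting state.

No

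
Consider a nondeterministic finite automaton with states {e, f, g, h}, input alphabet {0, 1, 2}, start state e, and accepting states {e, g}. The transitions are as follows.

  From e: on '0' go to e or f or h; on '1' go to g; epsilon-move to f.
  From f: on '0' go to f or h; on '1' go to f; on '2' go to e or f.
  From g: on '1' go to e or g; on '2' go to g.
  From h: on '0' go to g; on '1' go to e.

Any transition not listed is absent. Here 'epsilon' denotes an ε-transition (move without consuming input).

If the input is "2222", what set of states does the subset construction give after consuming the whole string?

Start: ε-closure({e}) = {e, f}.
Read '2': e→∅, f→{e, f}; now {e, f}.
Read '2': e→∅, f→{e, f}; now {e, f}.
Read '2': e→∅, f→{e, f}; now {e, f}.
Read '2': e→∅, f→{e, f}; now {e, f}.

{e, f}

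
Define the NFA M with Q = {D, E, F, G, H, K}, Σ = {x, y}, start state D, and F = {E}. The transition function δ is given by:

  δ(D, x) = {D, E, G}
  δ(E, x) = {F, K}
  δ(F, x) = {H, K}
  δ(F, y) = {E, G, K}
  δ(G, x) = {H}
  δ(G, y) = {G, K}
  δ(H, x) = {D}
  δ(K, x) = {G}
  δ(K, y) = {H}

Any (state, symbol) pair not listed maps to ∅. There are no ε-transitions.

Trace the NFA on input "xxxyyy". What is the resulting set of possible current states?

{G, H, K}

Start in {D}.
Read 'x': D→{D, E, G}; now {D, E, G}.
Read 'x': D→{D, E, G}, E→{F, K}, G→{H}; now {D, E, F, G, H, K}.
Read 'x': D→{D, E, G}, E→{F, K}, F→{H, K}, G→{H}, H→{D}, K→{G}; now {D, E, F, G, H, K}.
Read 'y': D→∅, E→∅, F→{E, G, K}, G→{G, K}, H→∅, K→{H}; now {E, G, H, K}.
Read 'y': E→∅, G→{G, K}, H→∅, K→{H}; now {G, H, K}.
Read 'y': G→{G, K}, H→∅, K→{H}; now {G, H, K}.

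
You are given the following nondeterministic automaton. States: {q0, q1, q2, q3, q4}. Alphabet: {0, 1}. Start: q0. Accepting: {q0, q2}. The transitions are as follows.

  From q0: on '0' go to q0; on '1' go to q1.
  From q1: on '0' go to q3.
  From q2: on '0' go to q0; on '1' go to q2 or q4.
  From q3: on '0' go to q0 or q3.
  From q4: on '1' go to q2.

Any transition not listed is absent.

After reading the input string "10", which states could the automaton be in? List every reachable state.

{q3}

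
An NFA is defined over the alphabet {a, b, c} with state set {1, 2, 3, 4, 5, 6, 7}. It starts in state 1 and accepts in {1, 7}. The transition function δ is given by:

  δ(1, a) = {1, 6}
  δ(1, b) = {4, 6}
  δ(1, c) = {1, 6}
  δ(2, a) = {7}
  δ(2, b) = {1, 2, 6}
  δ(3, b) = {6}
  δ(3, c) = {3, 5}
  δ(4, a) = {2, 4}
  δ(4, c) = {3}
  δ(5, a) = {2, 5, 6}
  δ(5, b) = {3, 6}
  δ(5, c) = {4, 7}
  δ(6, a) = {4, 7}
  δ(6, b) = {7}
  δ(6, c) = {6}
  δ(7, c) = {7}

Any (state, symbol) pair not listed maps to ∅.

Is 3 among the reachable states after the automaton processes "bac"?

Start in {1}.
Read 'b': 1→{4, 6}; now {4, 6}.
Read 'a': 4→{2, 4}, 6→{4, 7}; now {2, 4, 7}.
Read 'c': 2→∅, 4→{3}, 7→{7}; now {3, 7}.
State 3 is in {3, 7}.

Yes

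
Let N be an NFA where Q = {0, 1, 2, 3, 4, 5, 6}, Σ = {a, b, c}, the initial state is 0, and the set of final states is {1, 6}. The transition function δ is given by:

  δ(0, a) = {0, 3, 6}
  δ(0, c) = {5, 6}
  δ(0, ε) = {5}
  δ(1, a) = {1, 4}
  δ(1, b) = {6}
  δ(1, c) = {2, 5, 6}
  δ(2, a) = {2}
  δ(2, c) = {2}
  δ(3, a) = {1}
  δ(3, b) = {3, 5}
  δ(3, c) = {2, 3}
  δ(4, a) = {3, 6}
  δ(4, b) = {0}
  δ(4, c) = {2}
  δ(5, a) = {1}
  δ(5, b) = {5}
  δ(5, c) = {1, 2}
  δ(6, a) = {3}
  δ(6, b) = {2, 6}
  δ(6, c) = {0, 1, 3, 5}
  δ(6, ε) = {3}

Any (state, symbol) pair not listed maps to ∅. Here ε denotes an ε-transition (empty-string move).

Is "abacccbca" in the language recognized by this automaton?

Yes

Start: ε-closure({0}) = {0, 5}.
Read 'a': {0, 5} → {0, 1, 3, 5, 6}.
Read 'b': {0, 1, 3, 5, 6} → {2, 3, 5, 6}.
Read 'a': {2, 3, 5, 6} → {1, 2, 3}.
Read 'c': {1, 2, 3} → {2, 3, 5, 6}.
Read 'c': {2, 3, 5, 6} → {0, 1, 2, 3, 5}.
Read 'c': {0, 1, 2, 3, 5} → {1, 2, 3, 5, 6}.
Read 'b': {1, 2, 3, 5, 6} → {2, 3, 5, 6}.
Read 'c': {2, 3, 5, 6} → {0, 1, 2, 3, 5}.
Read 'a': {0, 1, 2, 3, 5} → {0, 1, 2, 3, 4, 5, 6}.
The final set {0, 1, 2, 3, 4, 5, 6} contains the accepting states 1, 6.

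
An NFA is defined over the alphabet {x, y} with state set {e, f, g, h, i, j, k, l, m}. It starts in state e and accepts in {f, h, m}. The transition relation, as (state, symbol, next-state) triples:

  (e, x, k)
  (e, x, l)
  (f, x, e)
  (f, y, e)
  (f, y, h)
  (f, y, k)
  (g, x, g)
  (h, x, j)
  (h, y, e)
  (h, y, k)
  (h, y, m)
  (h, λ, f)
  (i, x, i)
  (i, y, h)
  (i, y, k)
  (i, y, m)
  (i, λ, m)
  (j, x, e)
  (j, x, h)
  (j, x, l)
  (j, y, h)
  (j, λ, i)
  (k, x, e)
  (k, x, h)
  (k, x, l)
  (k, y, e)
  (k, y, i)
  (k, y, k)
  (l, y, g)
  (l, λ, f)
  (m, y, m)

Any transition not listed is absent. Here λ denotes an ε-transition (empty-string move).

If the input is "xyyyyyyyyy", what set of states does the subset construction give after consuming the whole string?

{e, f, h, i, k, m}

Start in {e}.
Read 'x': e→{k, l}; union {k, l}; ε-closure = {f, k, l}.
Read 'y': f→{e, h, k}, k→{e, i, k}, l→{g}; union {e, g, h, i, k}; ε-closure = {e, f, g, h, i, k, m}.
Read 'y': e→∅, f→{e, h, k}, g→∅, h→{e, k, m}, i→{h, k, m}, k→{e, i, k}, m→{m}; union {e, h, i, k, m}; ε-closure = {e, f, h, i, k, m}.
Read 'y': e→∅, f→{e, h, k}, h→{e, k, m}, i→{h, k, m}, k→{e, i, k}, m→{m}; union {e, h, i, k, m}; ε-closure = {e, f, h, i, k, m}.
Read 'y': e→∅, f→{e, h, k}, h→{e, k, m}, i→{h, k, m}, k→{e, i, k}, m→{m}; union {e, h, i, k, m}; ε-closure = {e, f, h, i, k, m}.
Read 'y': e→∅, f→{e, h, k}, h→{e, k, m}, i→{h, k, m}, k→{e, i, k}, m→{m}; union {e, h, i, k, m}; ε-closure = {e, f, h, i, k, m}.
Read 'y': e→∅, f→{e, h, k}, h→{e, k, m}, i→{h, k, m}, k→{e, i, k}, m→{m}; union {e, h, i, k, m}; ε-closure = {e, f, h, i, k, m}.
Read 'y': e→∅, f→{e, h, k}, h→{e, k, m}, i→{h, k, m}, k→{e, i, k}, m→{m}; union {e, h, i, k, m}; ε-closure = {e, f, h, i, k, m}.
Read 'y': e→∅, f→{e, h, k}, h→{e, k, m}, i→{h, k, m}, k→{e, i, k}, m→{m}; union {e, h, i, k, m}; ε-closure = {e, f, h, i, k, m}.
Read 'y': e→∅, f→{e, h, k}, h→{e, k, m}, i→{h, k, m}, k→{e, i, k}, m→{m}; union {e, h, i, k, m}; ε-closure = {e, f, h, i, k, m}.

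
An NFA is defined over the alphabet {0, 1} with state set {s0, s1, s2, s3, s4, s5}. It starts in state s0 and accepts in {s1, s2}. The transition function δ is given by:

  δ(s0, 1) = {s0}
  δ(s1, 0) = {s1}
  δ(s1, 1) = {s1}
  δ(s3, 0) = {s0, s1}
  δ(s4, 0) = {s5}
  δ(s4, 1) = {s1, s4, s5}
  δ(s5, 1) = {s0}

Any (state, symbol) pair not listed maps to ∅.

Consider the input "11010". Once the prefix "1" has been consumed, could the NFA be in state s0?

Yes

Start in {s0}.
Read '1': s0→{s0}; now {s0}.
State s0 is in {s0}.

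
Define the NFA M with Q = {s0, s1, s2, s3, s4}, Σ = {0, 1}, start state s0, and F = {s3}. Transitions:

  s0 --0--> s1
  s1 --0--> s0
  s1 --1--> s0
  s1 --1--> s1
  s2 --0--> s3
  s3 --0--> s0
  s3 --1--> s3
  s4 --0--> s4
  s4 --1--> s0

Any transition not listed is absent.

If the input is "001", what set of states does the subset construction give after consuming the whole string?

∅

Start in {s0}.
Read '0': s0→{s1}; now {s1}.
Read '0': s1→{s0}; now {s0}.
Read '1': s0→∅; now ∅.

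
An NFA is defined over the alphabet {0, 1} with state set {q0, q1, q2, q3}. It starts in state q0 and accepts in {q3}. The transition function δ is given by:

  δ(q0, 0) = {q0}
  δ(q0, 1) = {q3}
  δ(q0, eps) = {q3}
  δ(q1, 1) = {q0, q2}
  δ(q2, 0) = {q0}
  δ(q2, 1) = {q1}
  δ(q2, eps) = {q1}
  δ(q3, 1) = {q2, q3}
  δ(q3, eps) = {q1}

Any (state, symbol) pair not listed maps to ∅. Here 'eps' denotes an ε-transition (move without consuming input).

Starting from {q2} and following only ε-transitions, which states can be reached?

{q1, q2}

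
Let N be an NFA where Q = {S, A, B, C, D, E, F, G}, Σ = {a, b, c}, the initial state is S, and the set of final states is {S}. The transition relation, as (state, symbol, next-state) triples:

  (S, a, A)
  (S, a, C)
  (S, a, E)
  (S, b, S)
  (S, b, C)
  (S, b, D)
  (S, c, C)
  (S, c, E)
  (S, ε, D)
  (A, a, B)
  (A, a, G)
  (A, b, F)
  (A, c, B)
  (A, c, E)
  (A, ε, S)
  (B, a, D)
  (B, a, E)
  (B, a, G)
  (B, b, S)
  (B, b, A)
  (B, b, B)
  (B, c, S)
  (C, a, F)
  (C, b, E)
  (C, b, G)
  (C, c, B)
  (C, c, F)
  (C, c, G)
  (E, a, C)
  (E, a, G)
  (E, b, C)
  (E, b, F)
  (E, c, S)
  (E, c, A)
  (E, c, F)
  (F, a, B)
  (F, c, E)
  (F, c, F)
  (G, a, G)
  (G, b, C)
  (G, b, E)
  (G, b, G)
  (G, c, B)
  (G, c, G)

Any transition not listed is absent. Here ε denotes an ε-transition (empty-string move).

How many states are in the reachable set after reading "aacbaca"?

Start: ε-closure({S}) = {S, D}.
Read 'a': {S, D} → {S, A, C, D, E}.
Read 'a': {S, A, C, D, E} → {S, A, B, C, D, E, F, G}.
Read 'c': {S, A, B, C, D, E, F, G} → {S, A, B, C, D, E, F, G}.
Read 'b': {S, A, B, C, D, E, F, G} → {S, A, B, C, D, E, F, G}.
Read 'a': {S, A, B, C, D, E, F, G} → {S, A, B, C, D, E, F, G}.
Read 'c': {S, A, B, C, D, E, F, G} → {S, A, B, C, D, E, F, G}.
Read 'a': {S, A, B, C, D, E, F, G} → {S, A, B, C, D, E, F, G}.
That set has 8 states.

8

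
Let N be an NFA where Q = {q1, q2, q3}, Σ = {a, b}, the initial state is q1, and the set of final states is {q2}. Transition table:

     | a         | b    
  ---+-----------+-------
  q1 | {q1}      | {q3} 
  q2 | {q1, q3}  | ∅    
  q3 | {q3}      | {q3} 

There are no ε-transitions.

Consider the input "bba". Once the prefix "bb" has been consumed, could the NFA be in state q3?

Start in {q1}.
Read 'b': {q1} → {q3}.
Read 'b': {q3} → {q3}.
State q3 is in {q3}.

Yes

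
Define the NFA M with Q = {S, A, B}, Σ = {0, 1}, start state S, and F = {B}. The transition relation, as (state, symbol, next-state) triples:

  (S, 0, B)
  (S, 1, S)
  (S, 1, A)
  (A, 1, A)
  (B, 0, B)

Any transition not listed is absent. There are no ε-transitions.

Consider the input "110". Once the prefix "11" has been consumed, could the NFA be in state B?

Start in {S}.
Read '1': {S} → {S, A}.
Read '1': {S, A} → {S, A}.
State B is not in {S, A}.

No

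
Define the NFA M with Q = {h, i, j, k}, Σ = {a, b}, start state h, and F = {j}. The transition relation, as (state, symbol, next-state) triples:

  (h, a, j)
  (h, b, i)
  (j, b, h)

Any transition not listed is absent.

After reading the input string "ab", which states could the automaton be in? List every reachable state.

Start in {h}.
Read 'a': h→{j}; now {j}.
Read 'b': j→{h}; now {h}.

{h}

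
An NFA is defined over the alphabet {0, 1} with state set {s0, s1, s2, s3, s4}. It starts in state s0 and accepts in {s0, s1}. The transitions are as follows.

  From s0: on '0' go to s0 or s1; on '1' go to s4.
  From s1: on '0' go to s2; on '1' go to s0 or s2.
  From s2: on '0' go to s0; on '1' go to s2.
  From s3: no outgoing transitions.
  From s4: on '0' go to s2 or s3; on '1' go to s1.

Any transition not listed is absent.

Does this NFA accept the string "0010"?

Start in {s0}.
Read '0': s0→{s0, s1}; now {s0, s1}.
Read '0': s0→{s0, s1}, s1→{s2}; now {s0, s1, s2}.
Read '1': s0→{s4}, s1→{s0, s2}, s2→{s2}; now {s0, s2, s4}.
Read '0': s0→{s0, s1}, s2→{s0}, s4→{s2, s3}; now {s0, s1, s2, s3}.
The final set {s0, s1, s2, s3} contains the accepting states s0, s1.

Yes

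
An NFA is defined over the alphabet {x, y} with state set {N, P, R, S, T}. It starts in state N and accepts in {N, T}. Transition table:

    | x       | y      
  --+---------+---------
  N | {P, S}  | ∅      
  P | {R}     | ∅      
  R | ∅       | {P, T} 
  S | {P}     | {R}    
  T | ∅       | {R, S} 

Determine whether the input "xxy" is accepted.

Start in {N}.
Read 'x': N→{P, S}; now {P, S}.
Read 'x': P→{R}, S→{P}; now {P, R}.
Read 'y': P→∅, R→{P, T}; now {P, T}.
The final set {P, T} contains the accepting state T.

Yes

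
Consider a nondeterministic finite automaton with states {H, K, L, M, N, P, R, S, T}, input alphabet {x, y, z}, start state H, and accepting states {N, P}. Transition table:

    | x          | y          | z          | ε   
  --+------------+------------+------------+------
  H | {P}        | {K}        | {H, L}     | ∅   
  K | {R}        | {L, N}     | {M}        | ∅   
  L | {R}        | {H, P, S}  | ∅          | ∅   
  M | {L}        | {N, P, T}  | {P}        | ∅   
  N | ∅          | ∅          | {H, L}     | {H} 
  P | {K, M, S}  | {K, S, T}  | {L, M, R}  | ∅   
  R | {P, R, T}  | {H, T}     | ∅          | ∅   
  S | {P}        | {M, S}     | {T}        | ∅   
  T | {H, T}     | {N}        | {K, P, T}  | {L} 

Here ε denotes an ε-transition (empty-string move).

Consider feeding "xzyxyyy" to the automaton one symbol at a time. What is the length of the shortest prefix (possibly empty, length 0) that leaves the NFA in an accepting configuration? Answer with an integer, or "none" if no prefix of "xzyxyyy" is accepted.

1

Start in {H}.
Read 'x': {H} → {P}.
None of the earlier sets intersect F, but {P} does.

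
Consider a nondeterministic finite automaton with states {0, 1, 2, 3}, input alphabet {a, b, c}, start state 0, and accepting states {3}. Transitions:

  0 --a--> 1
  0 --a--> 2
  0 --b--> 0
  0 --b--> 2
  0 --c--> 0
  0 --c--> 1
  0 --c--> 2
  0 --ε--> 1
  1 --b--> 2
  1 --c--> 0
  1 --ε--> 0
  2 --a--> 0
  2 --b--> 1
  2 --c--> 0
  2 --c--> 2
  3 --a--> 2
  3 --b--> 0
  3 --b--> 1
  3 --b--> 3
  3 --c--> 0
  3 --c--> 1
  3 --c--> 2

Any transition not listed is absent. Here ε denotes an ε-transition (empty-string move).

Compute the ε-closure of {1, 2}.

{0, 1, 2}

Begin with {1, 2}.
ε-move 1 → 0; add 0.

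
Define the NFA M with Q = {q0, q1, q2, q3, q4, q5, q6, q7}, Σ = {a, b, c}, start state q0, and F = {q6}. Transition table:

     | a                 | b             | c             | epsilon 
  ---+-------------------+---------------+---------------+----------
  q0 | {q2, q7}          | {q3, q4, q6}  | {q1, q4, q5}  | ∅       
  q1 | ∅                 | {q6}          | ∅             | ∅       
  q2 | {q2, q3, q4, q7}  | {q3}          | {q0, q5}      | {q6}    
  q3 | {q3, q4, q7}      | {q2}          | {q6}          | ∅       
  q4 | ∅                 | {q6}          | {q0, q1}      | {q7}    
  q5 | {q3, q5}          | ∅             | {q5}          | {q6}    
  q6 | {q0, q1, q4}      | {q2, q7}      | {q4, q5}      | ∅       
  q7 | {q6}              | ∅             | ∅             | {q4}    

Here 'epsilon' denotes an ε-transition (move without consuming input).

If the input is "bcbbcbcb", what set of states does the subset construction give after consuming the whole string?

{q2, q3, q4, q6, q7}

Start in {q0}.
Read 'b': {q0} → {q3, q4, q6, q7}.
Read 'c': {q3, q4, q6, q7} → {q0, q1, q4, q5, q6, q7}.
Read 'b': {q0, q1, q4, q5, q6, q7} → {q2, q3, q4, q6, q7}.
Read 'b': {q2, q3, q4, q6, q7} → {q2, q3, q4, q6, q7}.
Read 'c': {q2, q3, q4, q6, q7} → {q0, q1, q4, q5, q6, q7}.
Read 'b': {q0, q1, q4, q5, q6, q7} → {q2, q3, q4, q6, q7}.
Read 'c': {q2, q3, q4, q6, q7} → {q0, q1, q4, q5, q6, q7}.
Read 'b': {q0, q1, q4, q5, q6, q7} → {q2, q3, q4, q6, q7}.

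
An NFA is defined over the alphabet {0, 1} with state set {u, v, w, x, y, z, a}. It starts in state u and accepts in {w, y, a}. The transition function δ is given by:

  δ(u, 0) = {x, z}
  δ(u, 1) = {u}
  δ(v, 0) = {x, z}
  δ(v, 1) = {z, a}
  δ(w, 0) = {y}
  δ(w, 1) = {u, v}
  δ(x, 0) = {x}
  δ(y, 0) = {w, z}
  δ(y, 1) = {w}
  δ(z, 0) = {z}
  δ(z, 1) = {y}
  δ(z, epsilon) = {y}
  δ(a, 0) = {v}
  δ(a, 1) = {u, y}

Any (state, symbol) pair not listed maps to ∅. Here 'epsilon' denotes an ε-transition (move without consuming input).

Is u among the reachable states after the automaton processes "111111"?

Start in {u}.
Read '1': u→{u}; now {u}.
Read '1': u→{u}; now {u}.
Read '1': u→{u}; now {u}.
Read '1': u→{u}; now {u}.
Read '1': u→{u}; now {u}.
Read '1': u→{u}; now {u}.
State u is in {u}.

Yes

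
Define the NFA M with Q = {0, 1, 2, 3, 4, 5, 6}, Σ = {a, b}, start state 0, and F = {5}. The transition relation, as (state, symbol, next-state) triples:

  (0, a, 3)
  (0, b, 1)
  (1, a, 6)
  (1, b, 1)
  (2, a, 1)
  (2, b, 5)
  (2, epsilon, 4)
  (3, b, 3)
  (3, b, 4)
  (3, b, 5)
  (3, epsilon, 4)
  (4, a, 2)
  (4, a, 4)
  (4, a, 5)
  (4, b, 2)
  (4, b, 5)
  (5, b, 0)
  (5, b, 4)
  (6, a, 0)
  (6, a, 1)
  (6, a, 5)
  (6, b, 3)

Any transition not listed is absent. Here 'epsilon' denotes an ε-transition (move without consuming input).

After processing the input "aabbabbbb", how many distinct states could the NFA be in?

6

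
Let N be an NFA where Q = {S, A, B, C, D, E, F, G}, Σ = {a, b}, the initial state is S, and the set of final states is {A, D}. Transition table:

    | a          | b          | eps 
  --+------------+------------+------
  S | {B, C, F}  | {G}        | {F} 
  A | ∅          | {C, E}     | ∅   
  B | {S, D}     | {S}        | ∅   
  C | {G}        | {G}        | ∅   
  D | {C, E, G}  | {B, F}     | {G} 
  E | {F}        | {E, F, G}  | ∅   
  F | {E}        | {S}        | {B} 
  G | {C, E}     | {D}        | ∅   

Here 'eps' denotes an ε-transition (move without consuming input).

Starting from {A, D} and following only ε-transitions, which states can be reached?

Begin with {A, D}.
ε-move D → G; add G.

{A, D, G}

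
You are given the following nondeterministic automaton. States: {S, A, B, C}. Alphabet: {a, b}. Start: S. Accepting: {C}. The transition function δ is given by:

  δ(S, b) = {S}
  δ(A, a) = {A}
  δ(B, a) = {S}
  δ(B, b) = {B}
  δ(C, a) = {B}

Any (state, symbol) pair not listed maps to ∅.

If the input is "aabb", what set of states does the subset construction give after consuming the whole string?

∅

Start in {S}.
Read 'a': {S} → ∅.
The set is empty and remains empty for the remaining 3 symbols.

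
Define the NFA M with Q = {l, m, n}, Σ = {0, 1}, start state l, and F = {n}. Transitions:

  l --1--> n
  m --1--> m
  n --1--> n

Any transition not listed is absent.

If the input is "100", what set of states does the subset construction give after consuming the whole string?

∅

Start in {l}.
Read '1': l→{n}; now {n}.
Read '0': n→∅; now ∅.
The set is empty and remains empty for the remaining 1 symbol.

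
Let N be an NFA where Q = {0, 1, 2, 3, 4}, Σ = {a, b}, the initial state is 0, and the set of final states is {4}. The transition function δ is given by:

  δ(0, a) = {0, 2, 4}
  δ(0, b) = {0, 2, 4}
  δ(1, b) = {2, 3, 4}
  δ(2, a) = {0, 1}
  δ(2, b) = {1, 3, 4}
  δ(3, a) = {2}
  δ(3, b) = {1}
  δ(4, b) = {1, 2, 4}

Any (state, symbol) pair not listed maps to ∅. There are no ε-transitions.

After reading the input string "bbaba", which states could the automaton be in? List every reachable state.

{0, 1, 2, 4}

Start in {0}.
Read 'b': 0→{0, 2, 4}; now {0, 2, 4}.
Read 'b': 0→{0, 2, 4}, 2→{1, 3, 4}, 4→{1, 2, 4}; now {0, 1, 2, 3, 4}.
Read 'a': 0→{0, 2, 4}, 1→∅, 2→{0, 1}, 3→{2}, 4→∅; now {0, 1, 2, 4}.
Read 'b': 0→{0, 2, 4}, 1→{2, 3, 4}, 2→{1, 3, 4}, 4→{1, 2, 4}; now {0, 1, 2, 3, 4}.
Read 'a': 0→{0, 2, 4}, 1→∅, 2→{0, 1}, 3→{2}, 4→∅; now {0, 1, 2, 4}.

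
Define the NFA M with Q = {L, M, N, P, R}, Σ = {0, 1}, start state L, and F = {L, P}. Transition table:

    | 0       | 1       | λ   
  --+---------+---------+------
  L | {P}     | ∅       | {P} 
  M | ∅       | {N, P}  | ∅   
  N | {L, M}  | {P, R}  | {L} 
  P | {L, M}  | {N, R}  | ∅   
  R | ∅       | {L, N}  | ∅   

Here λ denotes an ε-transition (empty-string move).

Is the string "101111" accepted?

Yes

Start: ε-closure({L}) = {L, P}.
Read '1': L→∅, P→{N, R}; union {N, R}; ε-closure = {L, N, P, R}.
Read '0': L→{P}, N→{L, M}, P→{L, M}, R→∅; now {L, M, P}.
Read '1': L→∅, M→{N, P}, P→{N, R}; union {N, P, R}; ε-closure = {L, N, P, R}.
Read '1': L→∅, N→{P, R}, P→{N, R}, R→{L, N}; now {L, N, P, R}.
Read '1': L→∅, N→{P, R}, P→{N, R}, R→{L, N}; now {L, N, P, R}.
Read '1': L→∅, N→{P, R}, P→{N, R}, R→{L, N}; now {L, N, P, R}.
The final set {L, N, P, R} contains the accepting states L, P.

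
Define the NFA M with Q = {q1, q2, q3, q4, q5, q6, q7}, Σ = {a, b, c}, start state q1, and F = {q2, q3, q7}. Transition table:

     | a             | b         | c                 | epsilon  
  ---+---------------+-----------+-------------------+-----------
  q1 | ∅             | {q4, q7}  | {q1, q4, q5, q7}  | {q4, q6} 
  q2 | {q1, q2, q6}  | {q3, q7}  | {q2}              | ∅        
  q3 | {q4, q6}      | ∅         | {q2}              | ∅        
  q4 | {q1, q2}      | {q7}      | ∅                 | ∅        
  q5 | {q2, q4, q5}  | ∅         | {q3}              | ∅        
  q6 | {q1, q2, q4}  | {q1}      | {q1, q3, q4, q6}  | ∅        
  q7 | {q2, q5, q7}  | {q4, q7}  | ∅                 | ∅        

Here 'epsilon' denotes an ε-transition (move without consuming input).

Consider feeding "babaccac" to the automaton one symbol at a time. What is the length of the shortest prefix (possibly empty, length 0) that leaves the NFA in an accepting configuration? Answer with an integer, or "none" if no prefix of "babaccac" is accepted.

1

Start: ε-closure({q1}) = {q1, q4, q6}.
Read 'b': q1→{q4, q7}, q4→{q7}, q6→{q1}; union {q1, q4, q7}; ε-closure = {q1, q4, q6, q7}.
None of the earlier sets intersect F, but {q1, q4, q6, q7} does.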